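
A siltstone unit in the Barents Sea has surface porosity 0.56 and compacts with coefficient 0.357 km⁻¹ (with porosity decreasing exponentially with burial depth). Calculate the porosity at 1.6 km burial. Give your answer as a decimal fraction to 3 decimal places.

n = n₀·exp(−c·Z) = 0.56 × exp(−0.357 × 1.6) = 0.56 × exp(−0.5712)
  = 0.56 × 0.5648 = 0.3163

0.316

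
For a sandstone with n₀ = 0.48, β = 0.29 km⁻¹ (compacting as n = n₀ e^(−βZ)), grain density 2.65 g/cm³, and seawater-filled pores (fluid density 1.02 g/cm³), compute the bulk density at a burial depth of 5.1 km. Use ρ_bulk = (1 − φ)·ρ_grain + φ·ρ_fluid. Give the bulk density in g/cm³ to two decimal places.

Porosity at depth: n = 0.48·exp(−0.29×5.1) = 0.48×0.2279 = 0.1094
Bulk density: ρ_b = (1−n)ρ_g + n·ρ_f = 0.8906×2.65 + 0.1094×1.02
       = 2.360 + 0.112 = 2.472 g/cm³

2.47 g/cm³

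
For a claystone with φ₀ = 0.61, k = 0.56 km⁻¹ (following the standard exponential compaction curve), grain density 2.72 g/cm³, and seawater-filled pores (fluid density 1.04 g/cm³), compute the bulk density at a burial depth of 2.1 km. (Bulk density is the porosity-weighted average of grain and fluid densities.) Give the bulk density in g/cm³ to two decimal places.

Porosity at depth: φ = 0.61·exp(−0.56×2.1) = 0.61×0.3085 = 0.1882
Bulk density: ρ_b = (1−φ)ρ_g + φ·ρ_f = 0.8118×2.72 + 0.1882×1.04
       = 2.208 + 0.196 = 2.404 g/cm³

2.40 g/cm³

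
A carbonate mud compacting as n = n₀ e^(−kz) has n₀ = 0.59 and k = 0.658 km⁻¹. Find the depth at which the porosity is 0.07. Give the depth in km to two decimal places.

3.24 km

Invert Athy's law: z = ln(n₀/n) / k
z = ln(0.59/0.07) / 0.658 = ln(8.429) / 0.658 = 2.1316 / 0.658 = 3.240 km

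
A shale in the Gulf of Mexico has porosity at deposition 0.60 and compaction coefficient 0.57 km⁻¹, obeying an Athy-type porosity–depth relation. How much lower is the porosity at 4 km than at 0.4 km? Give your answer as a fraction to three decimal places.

0.416

φ(0.4) = 0.6·e^(−0.57×0.4) = 0.4777
φ(4) = 0.6·e^(−0.57×4) = 0.0614
Δφ = 0.4777 − 0.0614 = 0.4163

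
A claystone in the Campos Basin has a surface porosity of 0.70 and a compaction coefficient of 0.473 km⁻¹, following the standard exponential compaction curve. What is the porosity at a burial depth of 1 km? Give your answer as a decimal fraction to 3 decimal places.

0.436

phi = phi₀·exp(−k·Z) = 0.7 × exp(−0.473 × 1) = 0.7 × exp(−0.473)
  = 0.7 × 0.6231 = 0.4362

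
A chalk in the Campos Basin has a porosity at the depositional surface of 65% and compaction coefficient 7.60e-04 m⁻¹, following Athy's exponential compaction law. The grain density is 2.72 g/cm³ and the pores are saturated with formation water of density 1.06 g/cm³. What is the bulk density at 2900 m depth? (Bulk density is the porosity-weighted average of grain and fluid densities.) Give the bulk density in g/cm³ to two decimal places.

2.60 g/cm³

Working in km (1 km = 1000 m; β in km⁻¹ = β in m⁻¹ × 1000):
Porosity at depth: φ = 0.65·exp(−0.76×2.9) = 0.65×0.1104 = 0.0717
Bulk density: ρ_b = (1−φ)ρ_g + φ·ρ_f = 0.9283×2.72 + 0.0717×1.06
       = 2.525 + 0.076 = 2.601 g/cm³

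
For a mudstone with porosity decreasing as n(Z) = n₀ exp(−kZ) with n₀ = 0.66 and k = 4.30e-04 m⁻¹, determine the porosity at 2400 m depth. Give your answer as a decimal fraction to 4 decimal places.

Working in km (1 km = 1000 m; k in km⁻¹ = k in m⁻¹ × 1000):
n = n₀·exp(−k·Z) = 0.66 × exp(−0.43 × 2.4) = 0.66 × exp(−1.032)
  = 0.66 × 0.3563 = 0.2352

0.2352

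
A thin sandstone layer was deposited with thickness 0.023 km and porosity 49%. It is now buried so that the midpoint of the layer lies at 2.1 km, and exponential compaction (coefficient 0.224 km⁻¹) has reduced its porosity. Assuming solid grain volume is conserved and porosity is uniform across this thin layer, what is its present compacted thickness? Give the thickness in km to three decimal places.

Porosity at 2.1 km: phi = 0.49·exp(−0.224×2.1) = 0.3061
Solid-volume conservation: h(1−phi) = h₀(1−phi₀) ⇒ h = h₀·(1−phi₀)/(1−phi)
h = 0.023 × (1 − 0.49)/(1 − 0.3061) = 0.023 × 0.7350 = 0.0169 km

0.017 km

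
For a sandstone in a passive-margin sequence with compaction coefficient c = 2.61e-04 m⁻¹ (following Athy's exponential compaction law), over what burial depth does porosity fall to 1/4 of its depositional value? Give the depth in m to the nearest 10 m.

Working in km (1 km = 1000 m; c in km⁻¹ = c in m⁻¹ × 1000):
φ/φ₀ = 1/4 ⇒ exp(−c·d) = 1/4 ⇒ d = ln(4) / c
d = 1.3863 / 0.261 = 5.311 km

5310 m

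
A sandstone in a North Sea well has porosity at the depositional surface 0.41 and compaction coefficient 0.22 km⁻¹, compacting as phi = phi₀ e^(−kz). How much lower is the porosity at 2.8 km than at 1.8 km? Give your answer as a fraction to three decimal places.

0.054

phi(1.8) = 0.41·e^(−0.22×1.8) = 0.2759
phi(2.8) = 0.41·e^(−0.22×2.8) = 0.2214
Δphi = 0.2759 − 0.2214 = 0.0545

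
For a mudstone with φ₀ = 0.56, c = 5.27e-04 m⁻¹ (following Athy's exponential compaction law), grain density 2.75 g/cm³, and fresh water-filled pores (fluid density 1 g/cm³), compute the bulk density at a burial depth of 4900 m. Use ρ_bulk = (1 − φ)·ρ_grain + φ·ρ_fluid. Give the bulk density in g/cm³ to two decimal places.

Working in km (1 km = 1000 m; c in km⁻¹ = c in m⁻¹ × 1000):
Porosity at depth: φ = 0.56·exp(−0.527×4.9) = 0.56×0.0756 = 0.0423
Bulk density: ρ_b = (1−φ)ρ_g + φ·ρ_f = 0.9577×2.75 + 0.0423×1
       = 2.634 + 0.042 = 2.676 g/cm³

2.68 g/cm³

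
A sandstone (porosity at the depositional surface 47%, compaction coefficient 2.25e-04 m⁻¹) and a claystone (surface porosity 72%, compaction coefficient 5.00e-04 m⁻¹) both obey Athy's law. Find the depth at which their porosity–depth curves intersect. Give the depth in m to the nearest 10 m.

1550 m

Working in km (1 km = 1000 m; k in km⁻¹ = k in m⁻¹ × 1000):
Set φ₀ₐ e^(−kₐZ) = φ₀ᵦ e^(−kᵦZ) ⇒ ln(φ₀ₐ/φ₀ᵦ) = (kₐ − kᵦ)·Z
Z = ln(0.47/0.72) / (0.225 − 0.5) = -0.4265 / -0.275 = 1.551 km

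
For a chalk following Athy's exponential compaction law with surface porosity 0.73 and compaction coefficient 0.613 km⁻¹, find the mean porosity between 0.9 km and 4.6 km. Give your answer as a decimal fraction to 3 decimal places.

⟨n⟩ = (1/(z₂−z₁)) ∫ n₀ e^(−cz) dz = n₀·(e^(−c·z₁) − e^(−c·z₂)) / (c·(z₂−z₁))
e^(−0.613×0.9) = 0.5760; e^(−0.613×4.6) = 0.0596
⟨n⟩ = 0.73 × (0.5760 − 0.0596) / (0.613 × 3.7) = 0.73 × 0.2277 = 0.1662

0.166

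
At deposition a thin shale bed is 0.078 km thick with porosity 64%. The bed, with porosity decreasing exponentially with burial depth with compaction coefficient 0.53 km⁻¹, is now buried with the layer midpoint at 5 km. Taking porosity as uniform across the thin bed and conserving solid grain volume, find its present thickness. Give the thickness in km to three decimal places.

Porosity at 5 km: n = 0.64·exp(−0.53×5) = 0.0452
Solid-volume conservation: h(1−n) = h₀(1−n₀) ⇒ h = h₀·(1−n₀)/(1−n)
h = 0.078 × (1 − 0.64)/(1 − 0.0452) = 0.078 × 0.3770 = 0.0294 km

0.029 km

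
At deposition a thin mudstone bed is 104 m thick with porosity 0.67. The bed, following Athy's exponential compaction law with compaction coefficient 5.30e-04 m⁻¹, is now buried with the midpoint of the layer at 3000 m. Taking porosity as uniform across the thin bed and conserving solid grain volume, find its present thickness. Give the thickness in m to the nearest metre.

Working in km (1 km = 1000 m; β in km⁻¹ = β in m⁻¹ × 1000):
Porosity at 3 km: φ = 0.67·exp(−0.53×3) = 0.1366
Solid-volume conservation: h(1−φ) = h₀(1−φ₀) ⇒ h = h₀·(1−φ₀)/(1−φ)
h = 0.104 × (1 − 0.67)/(1 − 0.1366) = 0.104 × 0.3822 = 0.0398 km

40 m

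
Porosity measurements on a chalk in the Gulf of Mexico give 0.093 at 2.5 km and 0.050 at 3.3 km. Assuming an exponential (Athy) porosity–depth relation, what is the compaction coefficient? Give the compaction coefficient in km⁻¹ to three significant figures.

0.776 km⁻¹

Athy: phi(z) = phi₀ e^(−cz) ⇒ phi₁/phi₂ = e^{c(z₂−z₁)} ⇒ c = ln(phi₁/phi₂)/(z₂−z₁)
c = ln(0.093/0.05) / (3.3 − 2.5) = ln(1.86) / 0.8 = 0.6206 / 0.8 = 0.7757 km⁻¹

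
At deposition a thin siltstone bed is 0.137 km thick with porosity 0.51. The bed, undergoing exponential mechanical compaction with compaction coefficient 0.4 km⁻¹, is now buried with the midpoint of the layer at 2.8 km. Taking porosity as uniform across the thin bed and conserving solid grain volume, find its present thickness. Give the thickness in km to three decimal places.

Porosity at 2.8 km: φ = 0.51·exp(−0.4×2.8) = 0.1664
Solid-volume conservation: h(1−φ) = h₀(1−φ₀) ⇒ h = h₀·(1−φ₀)/(1−φ)
h = 0.137 × (1 − 0.51)/(1 − 0.1664) = 0.137 × 0.5878 = 0.0805 km

0.081 km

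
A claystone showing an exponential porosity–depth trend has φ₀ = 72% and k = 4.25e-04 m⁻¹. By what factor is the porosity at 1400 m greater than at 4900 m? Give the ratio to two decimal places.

Working in km (1 km = 1000 m; k in km⁻¹ = k in m⁻¹ × 1000):
φ(d₁)/φ(d₂) = e^(−k·d₁)/e^(−k·d₂) = e^{k(d₂−d₁)}
= exp(0.425 × 3.5) = exp(1.488) = 4.4260

4.43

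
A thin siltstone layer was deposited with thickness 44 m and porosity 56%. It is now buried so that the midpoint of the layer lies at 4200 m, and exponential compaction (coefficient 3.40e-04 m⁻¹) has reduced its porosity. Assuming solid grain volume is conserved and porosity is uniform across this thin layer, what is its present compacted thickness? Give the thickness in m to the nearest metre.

Working in km (1 km = 1000 m; c in km⁻¹ = c in m⁻¹ × 1000):
Porosity at 4.2 km: n = 0.56·exp(−0.34×4.2) = 0.1343
Solid-volume conservation: h(1−n) = h₀(1−n₀) ⇒ h = h₀·(1−n₀)/(1−n)
h = 0.044 × (1 − 0.56)/(1 − 0.1343) = 0.044 × 0.5082 = 0.0224 km

22 m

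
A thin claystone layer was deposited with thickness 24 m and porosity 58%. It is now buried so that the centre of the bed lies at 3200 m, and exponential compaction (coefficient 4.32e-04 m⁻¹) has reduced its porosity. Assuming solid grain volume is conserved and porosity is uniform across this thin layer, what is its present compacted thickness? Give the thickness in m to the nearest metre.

Working in km (1 km = 1000 m; c in km⁻¹ = c in m⁻¹ × 1000):
Porosity at 3.2 km: n = 0.58·exp(−0.432×3.2) = 0.1456
Solid-volume conservation: h(1−n) = h₀(1−n₀) ⇒ h = h₀·(1−n₀)/(1−n)
h = 0.024 × (1 − 0.58)/(1 − 0.1456) = 0.024 × 0.4916 = 0.0118 km

12 m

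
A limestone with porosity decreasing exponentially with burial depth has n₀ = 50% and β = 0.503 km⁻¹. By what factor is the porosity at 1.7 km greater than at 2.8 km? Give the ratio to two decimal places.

n(z₁)/n(z₂) = e^(−β·z₁)/e^(−β·z₂) = e^{β(z₂−z₁)}
= exp(0.503 × 1.1) = exp(0.5533) = 1.7390

1.74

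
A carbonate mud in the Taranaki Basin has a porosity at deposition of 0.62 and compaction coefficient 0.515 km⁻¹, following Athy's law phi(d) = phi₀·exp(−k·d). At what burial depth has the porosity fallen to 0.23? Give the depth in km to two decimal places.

1.93 km

Invert Athy's law: d = ln(phi₀/phi) / k
d = ln(0.62/0.23) / 0.515 = ln(2.696) / 0.515 = 0.9916 / 0.515 = 1.926 km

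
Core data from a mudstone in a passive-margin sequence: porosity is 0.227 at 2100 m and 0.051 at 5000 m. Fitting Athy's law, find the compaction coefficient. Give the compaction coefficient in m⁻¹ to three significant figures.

0.000515 m⁻¹

Working in km (1 km = 1000 m; k in km⁻¹ = k in m⁻¹ × 1000):
Athy: φ(Z) = φ₀ e^(−kZ) ⇒ φ₁/φ₂ = e^{k(Z₂−Z₁)} ⇒ k = ln(φ₁/φ₂)/(Z₂−Z₁)
k = ln(0.227/0.051) / (5 − 2.1) = ln(4.451) / 2.9 = 1.4931 / 2.9 = 0.5149 km⁻¹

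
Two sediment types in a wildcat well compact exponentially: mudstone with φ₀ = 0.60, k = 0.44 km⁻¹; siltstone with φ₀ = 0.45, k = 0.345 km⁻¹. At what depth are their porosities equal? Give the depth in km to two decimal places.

Set φ₀ₐ e^(−kₐZ) = φ₀ᵦ e^(−kᵦZ) ⇒ ln(φ₀ₐ/φ₀ᵦ) = (kₐ − kᵦ)·Z
Z = ln(0.6/0.45) / (0.44 − 0.345) = 0.2877 / 0.095 = 3.028 km

3.03 km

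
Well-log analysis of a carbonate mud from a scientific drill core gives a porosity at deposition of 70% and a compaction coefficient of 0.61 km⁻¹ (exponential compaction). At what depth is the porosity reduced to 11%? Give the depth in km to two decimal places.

Invert Athy's law: d = ln(φ₀/φ) / c
d = ln(0.7/0.11) / 0.61 = ln(6.364) / 0.61 = 1.8506 / 0.61 = 3.034 km

3.03 km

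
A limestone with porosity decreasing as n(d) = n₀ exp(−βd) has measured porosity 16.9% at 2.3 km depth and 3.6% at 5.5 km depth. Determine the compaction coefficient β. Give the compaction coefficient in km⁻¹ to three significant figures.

Athy: n(d) = n₀ e^(−βd) ⇒ n₁/n₂ = e^{β(d₂−d₁)} ⇒ β = ln(n₁/n₂)/(d₂−d₁)
β = ln(0.169/0.036) / (5.5 − 2.3) = ln(4.694) / 3.2 = 1.5464 / 3.2 = 0.4832 km⁻¹

0.483 km⁻¹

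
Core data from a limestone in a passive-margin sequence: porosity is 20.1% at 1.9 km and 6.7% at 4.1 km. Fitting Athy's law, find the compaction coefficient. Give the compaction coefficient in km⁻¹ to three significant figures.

0.499 km⁻¹

Athy: φ(z) = φ₀ e^(−cz) ⇒ φ₁/φ₂ = e^{c(z₂−z₁)} ⇒ c = ln(φ₁/φ₂)/(z₂−z₁)
c = ln(0.201/0.067) / (4.1 − 1.9) = ln(3) / 2.2 = 1.0986 / 2.2 = 0.4994 km⁻¹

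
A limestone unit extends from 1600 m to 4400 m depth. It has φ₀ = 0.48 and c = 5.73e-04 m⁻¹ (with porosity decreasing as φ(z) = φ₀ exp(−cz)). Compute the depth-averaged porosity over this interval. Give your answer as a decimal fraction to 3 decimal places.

Working in km (1 km = 1000 m; c in km⁻¹ = c in m⁻¹ × 1000):
⟨φ⟩ = (1/(z₂−z₁)) ∫ φ₀ e^(−cz) dz = φ₀·(e^(−c·z₁) − e^(−c·z₂)) / (c·(z₂−z₁))
e^(−0.573×1.6) = 0.3998; e^(−0.573×4.4) = 0.0804
⟨φ⟩ = 0.48 × (0.3998 − 0.0804) / (0.573 × 2.8) = 0.48 × 0.1991 = 0.0956

0.096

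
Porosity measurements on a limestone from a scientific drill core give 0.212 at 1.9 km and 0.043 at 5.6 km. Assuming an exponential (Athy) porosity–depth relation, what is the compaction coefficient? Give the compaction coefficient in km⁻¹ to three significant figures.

0.431 km⁻¹

Athy: n(z) = n₀ e^(−βz) ⇒ n₁/n₂ = e^{β(z₂−z₁)} ⇒ β = ln(n₁/n₂)/(z₂−z₁)
β = ln(0.212/0.043) / (5.6 − 1.9) = ln(4.93) / 3.7 = 1.5954 / 3.7 = 0.4312 km⁻¹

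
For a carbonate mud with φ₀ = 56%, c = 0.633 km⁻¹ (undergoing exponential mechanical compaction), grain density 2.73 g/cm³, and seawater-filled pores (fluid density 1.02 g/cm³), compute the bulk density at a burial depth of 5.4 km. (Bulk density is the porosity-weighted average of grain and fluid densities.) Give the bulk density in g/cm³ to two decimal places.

Porosity at depth: φ = 0.56·exp(−0.633×5.4) = 0.56×0.0328 = 0.0184
Bulk density: ρ_b = (1−φ)ρ_g + φ·ρ_f = 0.9816×2.73 + 0.0184×1.02
       = 2.680 + 0.019 = 2.699 g/cm³

2.70 g/cm³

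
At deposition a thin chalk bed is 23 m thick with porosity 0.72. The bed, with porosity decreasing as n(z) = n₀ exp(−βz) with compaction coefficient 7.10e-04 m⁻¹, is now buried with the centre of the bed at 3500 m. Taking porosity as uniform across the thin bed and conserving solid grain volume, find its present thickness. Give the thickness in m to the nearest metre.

Working in km (1 km = 1000 m; β in km⁻¹ = β in m⁻¹ × 1000):
Porosity at 3.5 km: n = 0.72·exp(−0.71×3.5) = 0.0600
Solid-volume conservation: h(1−n) = h₀(1−n₀) ⇒ h = h₀·(1−n₀)/(1−n)
h = 0.023 × (1 − 0.72)/(1 − 0.0600) = 0.023 × 0.2979 = 0.0069 km

7 m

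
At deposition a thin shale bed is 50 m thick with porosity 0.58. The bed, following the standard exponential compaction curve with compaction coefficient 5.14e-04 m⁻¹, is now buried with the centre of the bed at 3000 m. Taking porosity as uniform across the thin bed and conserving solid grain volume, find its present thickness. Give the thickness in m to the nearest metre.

24 m

Working in km (1 km = 1000 m; β in km⁻¹ = β in m⁻¹ × 1000):
Porosity at 3 km: n = 0.58·exp(−0.514×3) = 0.1241
Solid-volume conservation: h(1−n) = h₀(1−n₀) ⇒ h = h₀·(1−n₀)/(1−n)
h = 0.05 × (1 − 0.58)/(1 − 0.1241) = 0.05 × 0.4795 = 0.0240 km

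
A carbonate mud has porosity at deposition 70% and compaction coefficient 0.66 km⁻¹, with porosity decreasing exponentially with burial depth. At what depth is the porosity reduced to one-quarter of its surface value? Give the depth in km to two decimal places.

2.10 km

n/n₀ = 1/4 ⇒ exp(−c·z) = 1/4 ⇒ z = ln(4) / c
z = 1.3863 / 0.66 = 2.100 km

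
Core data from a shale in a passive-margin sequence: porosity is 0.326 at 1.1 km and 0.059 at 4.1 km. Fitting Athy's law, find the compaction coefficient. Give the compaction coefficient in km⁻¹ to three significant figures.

Athy: φ(d) = φ₀ e^(−βd) ⇒ φ₁/φ₂ = e^{β(d₂−d₁)} ⇒ β = ln(φ₁/φ₂)/(d₂−d₁)
β = ln(0.326/0.059) / (4.1 − 1.1) = ln(5.525) / 3 = 1.7094 / 3 = 0.5698 km⁻¹

0.570 km⁻¹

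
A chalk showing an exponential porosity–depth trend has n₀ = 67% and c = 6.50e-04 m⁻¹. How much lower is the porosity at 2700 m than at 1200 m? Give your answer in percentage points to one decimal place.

Working in km (1 km = 1000 m; c in km⁻¹ = c in m⁻¹ × 1000):
n(1.2) = 0.67·e^(−0.65×1.2) = 0.3071
n(2.7) = 0.67·e^(−0.65×2.7) = 0.1158
Δn = 0.3071 − 0.1158 = 0.1913

19.1 percentage points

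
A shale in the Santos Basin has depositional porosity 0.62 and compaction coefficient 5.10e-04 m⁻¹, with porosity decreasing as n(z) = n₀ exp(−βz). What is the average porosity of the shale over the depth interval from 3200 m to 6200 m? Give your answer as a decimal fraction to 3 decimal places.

Working in km (1 km = 1000 m; β in km⁻¹ = β in m⁻¹ × 1000):
⟨n⟩ = (1/(z₂−z₁)) ∫ n₀ e^(−βz) dz = n₀·(e^(−β·z₁) − e^(−β·z₂)) / (β·(z₂−z₁))
e^(−0.51×3.2) = 0.1955; e^(−0.51×6.2) = 0.0423
⟨n⟩ = 0.62 × (0.1955 − 0.0423) / (0.51 × 3) = 0.62 × 0.1001 = 0.0621

0.062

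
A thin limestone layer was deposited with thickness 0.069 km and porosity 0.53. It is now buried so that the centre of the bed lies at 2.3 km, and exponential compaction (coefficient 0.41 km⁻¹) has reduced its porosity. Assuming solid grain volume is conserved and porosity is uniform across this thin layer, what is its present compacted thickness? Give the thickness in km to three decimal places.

Porosity at 2.3 km: phi = 0.53·exp(−0.41×2.3) = 0.2064
Solid-volume conservation: h(1−phi) = h₀(1−phi₀) ⇒ h = h₀·(1−phi₀)/(1−phi)
h = 0.069 × (1 − 0.53)/(1 − 0.2064) = 0.069 × 0.5922 = 0.0409 km

0.041 km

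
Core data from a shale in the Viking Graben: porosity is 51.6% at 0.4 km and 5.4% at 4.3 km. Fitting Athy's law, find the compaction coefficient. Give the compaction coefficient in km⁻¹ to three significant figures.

0.579 km⁻¹

Athy: φ(z) = φ₀ e^(−βz) ⇒ φ₁/φ₂ = e^{β(z₂−z₁)} ⇒ β = ln(φ₁/φ₂)/(z₂−z₁)
β = ln(0.516/0.054) / (4.3 − 0.4) = ln(9.556) / 3.9 = 2.2571 / 3.9 = 0.5787 km⁻¹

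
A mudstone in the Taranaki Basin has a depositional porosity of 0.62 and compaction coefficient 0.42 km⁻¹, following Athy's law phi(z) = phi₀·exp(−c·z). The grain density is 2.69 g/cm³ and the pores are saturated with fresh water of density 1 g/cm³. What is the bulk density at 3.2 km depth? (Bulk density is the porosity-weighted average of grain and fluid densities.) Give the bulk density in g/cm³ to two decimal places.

2.42 g/cm³

Porosity at depth: phi = 0.62·exp(−0.42×3.2) = 0.62×0.2608 = 0.1617
Bulk density: ρ_b = (1−phi)ρ_g + phi·ρ_f = 0.8383×2.69 + 0.1617×1
       = 2.255 + 0.162 = 2.417 g/cm³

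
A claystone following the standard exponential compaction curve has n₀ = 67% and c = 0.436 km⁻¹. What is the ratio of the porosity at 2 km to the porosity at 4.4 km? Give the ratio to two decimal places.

2.85

n(z₁)/n(z₂) = e^(−c·z₁)/e^(−c·z₂) = e^{c(z₂−z₁)}
= exp(0.436 × 2.4) = exp(1.046) = 2.8474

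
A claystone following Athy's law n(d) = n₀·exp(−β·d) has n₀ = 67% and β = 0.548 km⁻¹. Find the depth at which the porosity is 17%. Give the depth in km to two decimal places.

Invert Athy's law: d = ln(n₀/n) / β
d = ln(0.67/0.17) / 0.548 = ln(3.941) / 0.548 = 1.3715 / 0.548 = 2.503 km

2.50 km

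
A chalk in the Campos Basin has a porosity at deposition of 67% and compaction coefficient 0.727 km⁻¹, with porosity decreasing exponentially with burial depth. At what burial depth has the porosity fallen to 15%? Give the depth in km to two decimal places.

2.06 km

Invert Athy's law: d = ln(n₀/n) / k
d = ln(0.67/0.15) / 0.727 = ln(4.467) / 0.727 = 1.4966 / 0.727 = 2.059 km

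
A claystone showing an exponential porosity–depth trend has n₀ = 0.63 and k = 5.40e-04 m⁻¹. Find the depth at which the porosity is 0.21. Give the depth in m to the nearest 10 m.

2030 m

Working in km (1 km = 1000 m; k in km⁻¹ = k in m⁻¹ × 1000):
Invert Athy's law: z = ln(n₀/n) / k
z = ln(0.63/0.21) / 0.54 = ln(3) / 0.54 = 1.0986 / 0.54 = 2.034 km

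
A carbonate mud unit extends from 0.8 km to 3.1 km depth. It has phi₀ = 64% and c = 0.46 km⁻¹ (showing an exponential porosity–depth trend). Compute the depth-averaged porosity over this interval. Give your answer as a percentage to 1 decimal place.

27.3%

⟨phi⟩ = (1/(Z₂−Z₁)) ∫ phi₀ e^(−cZ) dZ = phi₀·(e^(−c·Z₁) − e^(−c·Z₂)) / (c·(Z₂−Z₁))
e^(−0.46×0.8) = 0.6921; e^(−0.46×3.1) = 0.2403
⟨phi⟩ = 0.64 × (0.6921 − 0.2403) / (0.46 × 2.3) = 0.64 × 0.4271 = 0.2733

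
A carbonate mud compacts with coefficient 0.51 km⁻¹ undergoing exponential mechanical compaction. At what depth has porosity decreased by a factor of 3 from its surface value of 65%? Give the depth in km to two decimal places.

2.15 km

φ/φ₀ = 1/3 ⇒ exp(−k·Z) = 1/3 ⇒ Z = ln(3) / k
Z = 1.0986 / 0.51 = 2.154 km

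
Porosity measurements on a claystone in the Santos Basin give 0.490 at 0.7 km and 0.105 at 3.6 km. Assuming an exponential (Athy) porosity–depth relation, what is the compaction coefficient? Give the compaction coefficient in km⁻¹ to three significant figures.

Athy: phi(Z) = phi₀ e^(−cZ) ⇒ phi₁/phi₂ = e^{c(Z₂−Z₁)} ⇒ c = ln(phi₁/phi₂)/(Z₂−Z₁)
c = ln(0.49/0.105) / (3.6 − 0.7) = ln(4.667) / 2.9 = 1.5404 / 2.9 = 0.5312 km⁻¹

0.531 km⁻¹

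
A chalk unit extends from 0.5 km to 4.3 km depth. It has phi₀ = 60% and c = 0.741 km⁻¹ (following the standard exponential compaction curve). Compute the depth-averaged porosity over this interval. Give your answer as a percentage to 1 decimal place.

⟨phi⟩ = (1/(d₂−d₁)) ∫ phi₀ e^(−cd) dd = phi₀·(e^(−c·d₁) − e^(−c·d₂)) / (c·(d₂−d₁))
e^(−0.741×0.5) = 0.6904; e^(−0.741×4.3) = 0.0413
⟨phi⟩ = 0.6 × (0.6904 − 0.0413) / (0.741 × 3.8) = 0.6 × 0.2305 = 0.1383

13.8%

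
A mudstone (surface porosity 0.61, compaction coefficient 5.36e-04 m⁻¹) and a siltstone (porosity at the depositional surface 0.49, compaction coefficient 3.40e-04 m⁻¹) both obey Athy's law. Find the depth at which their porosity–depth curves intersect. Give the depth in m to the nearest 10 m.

1120 m

Working in km (1 km = 1000 m; c in km⁻¹ = c in m⁻¹ × 1000):
Set phi₀ₐ e^(−cₐz) = phi₀ᵦ e^(−cᵦz) ⇒ ln(phi₀ₐ/phi₀ᵦ) = (cₐ − cᵦ)·z
z = ln(0.61/0.49) / (0.536 − 0.34) = 0.2191 / 0.196 = 1.118 km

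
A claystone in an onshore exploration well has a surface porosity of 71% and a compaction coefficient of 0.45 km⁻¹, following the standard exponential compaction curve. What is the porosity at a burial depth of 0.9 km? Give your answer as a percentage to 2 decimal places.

n = n₀·exp(−k·Z) = 0.71 × exp(−0.45 × 0.9) = 0.71 × exp(−0.405)
  = 0.71 × 0.6670 = 0.4736

47.36%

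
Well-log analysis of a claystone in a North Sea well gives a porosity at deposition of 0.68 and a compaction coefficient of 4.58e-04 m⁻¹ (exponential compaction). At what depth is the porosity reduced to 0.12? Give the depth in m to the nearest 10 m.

Working in km (1 km = 1000 m; k in km⁻¹ = k in m⁻¹ × 1000):
Invert Athy's law: z = ln(n₀/n) / k
z = ln(0.68/0.12) / 0.458 = ln(5.667) / 0.458 = 1.7346 / 0.458 = 3.787 km

3790 m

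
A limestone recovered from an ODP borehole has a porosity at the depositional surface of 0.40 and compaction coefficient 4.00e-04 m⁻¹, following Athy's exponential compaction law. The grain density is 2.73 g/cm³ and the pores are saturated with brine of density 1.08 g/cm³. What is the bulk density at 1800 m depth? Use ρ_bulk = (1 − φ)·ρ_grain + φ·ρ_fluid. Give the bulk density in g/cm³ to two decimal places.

2.41 g/cm³

Working in km (1 km = 1000 m; c in km⁻¹ = c in m⁻¹ × 1000):
Porosity at depth: phi = 0.4·exp(−0.4×1.8) = 0.4×0.4868 = 0.1947
Bulk density: ρ_b = (1−phi)ρ_g + phi·ρ_f = 0.8053×2.73 + 0.1947×1.08
       = 2.198 + 0.210 = 2.409 g/cm³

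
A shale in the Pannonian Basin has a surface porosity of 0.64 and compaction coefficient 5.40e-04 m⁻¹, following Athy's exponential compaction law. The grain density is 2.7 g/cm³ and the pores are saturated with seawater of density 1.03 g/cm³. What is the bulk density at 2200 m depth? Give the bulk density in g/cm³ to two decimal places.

Working in km (1 km = 1000 m; c in km⁻¹ = c in m⁻¹ × 1000):
Porosity at depth: φ = 0.64·exp(−0.54×2.2) = 0.64×0.3048 = 0.1951
Bulk density: ρ_b = (1−φ)ρ_g + φ·ρ_f = 0.8049×2.7 + 0.1951×1.03
       = 2.173 + 0.201 = 2.374 g/cm³

2.37 g/cm³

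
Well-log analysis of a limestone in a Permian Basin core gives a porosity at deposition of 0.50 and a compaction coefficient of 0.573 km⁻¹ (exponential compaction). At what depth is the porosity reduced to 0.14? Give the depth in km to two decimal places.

2.22 km

Invert Athy's law: z = ln(phi₀/phi) / c
z = ln(0.5/0.14) / 0.573 = ln(3.571) / 0.573 = 1.2730 / 0.573 = 2.222 km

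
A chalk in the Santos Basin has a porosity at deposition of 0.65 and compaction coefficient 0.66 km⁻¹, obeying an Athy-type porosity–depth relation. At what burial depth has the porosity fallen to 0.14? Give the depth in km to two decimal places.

Invert Athy's law: Z = ln(n₀/n) / β
Z = ln(0.65/0.14) / 0.66 = ln(4.643) / 0.66 = 1.5353 / 0.66 = 2.326 km

2.33 km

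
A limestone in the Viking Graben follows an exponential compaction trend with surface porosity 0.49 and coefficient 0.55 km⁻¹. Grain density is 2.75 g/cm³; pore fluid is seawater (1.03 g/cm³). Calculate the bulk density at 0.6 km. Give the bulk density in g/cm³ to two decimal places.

Porosity at depth: phi = 0.49·exp(−0.55×0.6) = 0.49×0.7189 = 0.3523
Bulk density: ρ_b = (1−phi)ρ_g + phi·ρ_f = 0.6477×2.75 + 0.3523×1.03
       = 1.781 + 0.363 = 2.144 g/cm³

2.14 g/cm³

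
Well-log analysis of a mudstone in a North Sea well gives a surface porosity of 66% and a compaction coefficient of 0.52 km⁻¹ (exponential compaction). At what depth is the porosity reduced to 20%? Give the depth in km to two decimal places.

Invert Athy's law: Z = ln(n₀/n) / β
Z = ln(0.66/0.2) / 0.52 = ln(3.3) / 0.52 = 1.1939 / 0.52 = 2.296 km

2.30 km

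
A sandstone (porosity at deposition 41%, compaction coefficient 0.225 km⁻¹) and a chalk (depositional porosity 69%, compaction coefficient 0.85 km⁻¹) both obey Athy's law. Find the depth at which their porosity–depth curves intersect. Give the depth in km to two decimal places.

Set φ₀ₐ e^(−cₐz) = φ₀ᵦ e^(−cᵦz) ⇒ ln(φ₀ₐ/φ₀ᵦ) = (cₐ − cᵦ)·z
z = ln(0.41/0.69) / (0.225 − 0.85) = -0.5205 / -0.625 = 0.833 km

0.83 km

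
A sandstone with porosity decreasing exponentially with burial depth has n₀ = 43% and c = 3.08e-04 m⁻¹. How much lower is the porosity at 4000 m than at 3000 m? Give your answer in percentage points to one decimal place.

4.5 percentage points

Working in km (1 km = 1000 m; c in km⁻¹ = c in m⁻¹ × 1000):
n(3) = 0.43·e^(−0.308×3) = 0.1707
n(4) = 0.43·e^(−0.308×4) = 0.1254
Δn = 0.1707 − 0.1254 = 0.0452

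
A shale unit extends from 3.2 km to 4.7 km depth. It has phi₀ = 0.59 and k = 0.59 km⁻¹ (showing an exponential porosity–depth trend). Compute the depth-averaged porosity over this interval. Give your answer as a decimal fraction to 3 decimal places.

0.059

⟨phi⟩ = (1/(z₂−z₁)) ∫ phi₀ e^(−kz) dz = phi₀·(e^(−k·z₁) − e^(−k·z₂)) / (k·(z₂−z₁))
e^(−0.59×3.2) = 0.1514; e^(−0.59×4.7) = 0.0625
⟨phi⟩ = 0.59 × (0.1514 − 0.0625) / (0.59 × 1.5) = 0.59 × 0.1005 = 0.0593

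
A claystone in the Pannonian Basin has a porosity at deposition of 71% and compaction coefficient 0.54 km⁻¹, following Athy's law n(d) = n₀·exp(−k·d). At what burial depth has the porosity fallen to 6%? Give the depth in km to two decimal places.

4.58 km

Invert Athy's law: d = ln(n₀/n) / k
d = ln(0.71/0.06) / 0.54 = ln(11.83) / 0.54 = 2.4709 / 0.54 = 4.576 km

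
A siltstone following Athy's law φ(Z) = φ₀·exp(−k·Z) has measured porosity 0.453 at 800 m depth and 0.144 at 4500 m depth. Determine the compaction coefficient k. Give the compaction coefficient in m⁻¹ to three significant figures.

0.000310 m⁻¹

Working in km (1 km = 1000 m; k in km⁻¹ = k in m⁻¹ × 1000):
Athy: φ(Z) = φ₀ e^(−kZ) ⇒ φ₁/φ₂ = e^{k(Z₂−Z₁)} ⇒ k = ln(φ₁/φ₂)/(Z₂−Z₁)
k = ln(0.453/0.144) / (4.5 − 0.8) = ln(3.146) / 3.7 = 1.1461 / 3.7 = 0.3098 km⁻¹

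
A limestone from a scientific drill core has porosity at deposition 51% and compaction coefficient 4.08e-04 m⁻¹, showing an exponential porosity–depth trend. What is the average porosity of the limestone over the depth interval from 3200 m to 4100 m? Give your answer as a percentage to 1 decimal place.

11.6%

Working in km (1 km = 1000 m; β in km⁻¹ = β in m⁻¹ × 1000):
⟨φ⟩ = (1/(z₂−z₁)) ∫ φ₀ e^(−βz) dz = φ₀·(e^(−β·z₁) − e^(−β·z₂)) / (β·(z₂−z₁))
e^(−0.408×3.2) = 0.2710; e^(−0.408×4.1) = 0.1877
⟨φ⟩ = 0.51 × (0.2710 − 0.1877) / (0.408 × 0.9) = 0.51 × 0.2268 = 0.1157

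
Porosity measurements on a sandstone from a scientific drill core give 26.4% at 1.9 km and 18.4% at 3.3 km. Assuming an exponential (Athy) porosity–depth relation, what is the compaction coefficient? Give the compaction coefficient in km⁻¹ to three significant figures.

0.258 km⁻¹

Athy: φ(z) = φ₀ e^(−cz) ⇒ φ₁/φ₂ = e^{c(z₂−z₁)} ⇒ c = ln(φ₁/φ₂)/(z₂−z₁)
c = ln(0.264/0.184) / (3.3 − 1.9) = ln(1.435) / 1.4 = 0.3610 / 1.4 = 0.2579 km⁻¹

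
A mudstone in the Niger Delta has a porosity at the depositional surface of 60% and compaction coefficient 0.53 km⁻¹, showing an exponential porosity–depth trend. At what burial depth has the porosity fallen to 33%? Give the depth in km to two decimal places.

1.13 km

Invert Athy's law: Z = ln(n₀/n) / β
Z = ln(0.6/0.33) / 0.53 = ln(1.818) / 0.53 = 0.5978 / 0.53 = 1.128 km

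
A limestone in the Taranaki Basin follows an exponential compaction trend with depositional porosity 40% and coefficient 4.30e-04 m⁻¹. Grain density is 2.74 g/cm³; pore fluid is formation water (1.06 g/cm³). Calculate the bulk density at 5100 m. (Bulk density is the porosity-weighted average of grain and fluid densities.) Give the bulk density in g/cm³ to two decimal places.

Working in km (1 km = 1000 m; β in km⁻¹ = β in m⁻¹ × 1000):
Porosity at depth: phi = 0.4·exp(−0.43×5.1) = 0.4×0.1116 = 0.0446
Bulk density: ρ_b = (1−phi)ρ_g + phi·ρ_f = 0.9554×2.74 + 0.0446×1.06
       = 2.618 + 0.047 = 2.665 g/cm³

2.67 g/cm³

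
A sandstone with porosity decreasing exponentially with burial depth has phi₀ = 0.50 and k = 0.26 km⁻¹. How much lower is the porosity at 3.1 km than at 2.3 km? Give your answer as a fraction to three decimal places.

0.052

phi(2.3) = 0.5·e^(−0.26×2.3) = 0.2750
phi(3.1) = 0.5·e^(−0.26×3.1) = 0.2233
Δphi = 0.2750 − 0.2233 = 0.0516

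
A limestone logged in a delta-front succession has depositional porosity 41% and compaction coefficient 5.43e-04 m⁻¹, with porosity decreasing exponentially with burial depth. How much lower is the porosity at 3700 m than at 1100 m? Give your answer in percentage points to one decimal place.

17.1 percentage points

Working in km (1 km = 1000 m; c in km⁻¹ = c in m⁻¹ × 1000):
n(1.1) = 0.41·e^(−0.543×1.1) = 0.2256
n(3.7) = 0.41·e^(−0.543×3.7) = 0.0550
Δn = 0.2256 − 0.0550 = 0.1706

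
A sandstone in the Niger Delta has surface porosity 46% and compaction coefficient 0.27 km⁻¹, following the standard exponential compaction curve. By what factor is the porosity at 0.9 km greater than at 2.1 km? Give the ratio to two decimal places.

n(Z₁)/n(Z₂) = e^(−c·Z₁)/e^(−c·Z₂) = e^{c(Z₂−Z₁)}
= exp(0.27 × 1.2) = exp(0.324) = 1.3826

1.38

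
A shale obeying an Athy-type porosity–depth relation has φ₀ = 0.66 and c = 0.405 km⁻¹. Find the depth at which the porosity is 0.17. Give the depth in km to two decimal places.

3.35 km

Invert Athy's law: Z = ln(φ₀/φ) / c
Z = ln(0.66/0.17) / 0.405 = ln(3.882) / 0.405 = 1.3564 / 0.405 = 3.349 km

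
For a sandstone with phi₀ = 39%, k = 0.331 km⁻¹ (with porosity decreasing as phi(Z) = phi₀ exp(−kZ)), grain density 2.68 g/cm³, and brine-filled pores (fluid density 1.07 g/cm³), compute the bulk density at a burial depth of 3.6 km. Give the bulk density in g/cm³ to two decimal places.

Porosity at depth: phi = 0.39·exp(−0.331×3.6) = 0.39×0.3037 = 0.1185
Bulk density: ρ_b = (1−phi)ρ_g + phi·ρ_f = 0.8815×2.68 + 0.1185×1.07
       = 2.363 + 0.127 = 2.489 g/cm³

2.49 g/cm³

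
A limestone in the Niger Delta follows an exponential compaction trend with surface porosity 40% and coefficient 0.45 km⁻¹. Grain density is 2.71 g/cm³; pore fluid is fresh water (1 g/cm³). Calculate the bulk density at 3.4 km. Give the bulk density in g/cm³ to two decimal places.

2.56 g/cm³

Porosity at depth: φ = 0.4·exp(−0.45×3.4) = 0.4×0.2165 = 0.0866
Bulk density: ρ_b = (1−φ)ρ_g + φ·ρ_f = 0.9134×2.71 + 0.0866×1
       = 2.475 + 0.087 = 2.562 g/cm³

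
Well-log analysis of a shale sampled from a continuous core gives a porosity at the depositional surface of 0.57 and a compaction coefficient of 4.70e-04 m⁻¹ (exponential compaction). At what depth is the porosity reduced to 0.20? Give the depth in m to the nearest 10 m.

Working in km (1 km = 1000 m; β in km⁻¹ = β in m⁻¹ × 1000):
Invert Athy's law: d = ln(φ₀/φ) / β
d = ln(0.57/0.2) / 0.47 = ln(2.85) / 0.47 = 1.0473 / 0.47 = 2.228 km

2230 m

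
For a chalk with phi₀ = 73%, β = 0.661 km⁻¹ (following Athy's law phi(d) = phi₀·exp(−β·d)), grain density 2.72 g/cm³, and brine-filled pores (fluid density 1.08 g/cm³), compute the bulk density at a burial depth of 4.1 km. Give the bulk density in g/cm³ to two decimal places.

Porosity at depth: phi = 0.73·exp(−0.661×4.1) = 0.73×0.0665 = 0.0486
Bulk density: ρ_b = (1−phi)ρ_g + phi·ρ_f = 0.9514×2.72 + 0.0486×1.08
       = 2.588 + 0.052 = 2.640 g/cm³

2.64 g/cm³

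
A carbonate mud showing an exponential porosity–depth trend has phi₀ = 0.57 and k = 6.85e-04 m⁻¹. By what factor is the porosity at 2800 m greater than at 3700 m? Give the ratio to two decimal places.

Working in km (1 km = 1000 m; k in km⁻¹ = k in m⁻¹ × 1000):
phi(Z₁)/phi(Z₂) = e^(−k·Z₁)/e^(−k·Z₂) = e^{k(Z₂−Z₁)}
= exp(0.685 × 0.9) = exp(0.6165) = 1.8524

1.85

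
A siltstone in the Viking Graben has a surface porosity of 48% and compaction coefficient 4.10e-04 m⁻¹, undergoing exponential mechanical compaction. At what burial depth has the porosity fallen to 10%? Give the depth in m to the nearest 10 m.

3830 m

Working in km (1 km = 1000 m; c in km⁻¹ = c in m⁻¹ × 1000):
Invert Athy's law: Z = ln(n₀/n) / c
Z = ln(0.48/0.1) / 0.41 = ln(4.8) / 0.41 = 1.5686 / 0.41 = 3.826 km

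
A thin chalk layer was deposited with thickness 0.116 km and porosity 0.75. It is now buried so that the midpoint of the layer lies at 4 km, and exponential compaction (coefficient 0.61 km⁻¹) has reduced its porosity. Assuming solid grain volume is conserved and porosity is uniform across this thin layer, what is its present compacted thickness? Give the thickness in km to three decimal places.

Porosity at 4 km: φ = 0.75·exp(−0.61×4) = 0.0654
Solid-volume conservation: h(1−φ) = h₀(1−φ₀) ⇒ h = h₀·(1−φ₀)/(1−φ)
h = 0.116 × (1 − 0.75)/(1 − 0.0654) = 0.116 × 0.2675 = 0.0310 km

0.031 km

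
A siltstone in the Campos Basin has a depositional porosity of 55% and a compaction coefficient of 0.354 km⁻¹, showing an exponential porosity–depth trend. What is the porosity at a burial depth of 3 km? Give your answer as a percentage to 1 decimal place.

19.0%

phi = phi₀·exp(−k·z) = 0.55 × exp(−0.354 × 3) = 0.55 × exp(−1.062)
  = 0.55 × 0.3458 = 0.1902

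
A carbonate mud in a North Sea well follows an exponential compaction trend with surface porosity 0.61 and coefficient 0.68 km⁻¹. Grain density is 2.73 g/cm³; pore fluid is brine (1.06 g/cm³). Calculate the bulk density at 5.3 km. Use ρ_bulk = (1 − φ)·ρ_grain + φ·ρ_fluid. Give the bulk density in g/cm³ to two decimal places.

2.70 g/cm³

Porosity at depth: n = 0.61·exp(−0.68×5.3) = 0.61×0.0272 = 0.0166
Bulk density: ρ_b = (1−n)ρ_g + n·ρ_f = 0.9834×2.73 + 0.0166×1.06
       = 2.685 + 0.018 = 2.702 g/cm³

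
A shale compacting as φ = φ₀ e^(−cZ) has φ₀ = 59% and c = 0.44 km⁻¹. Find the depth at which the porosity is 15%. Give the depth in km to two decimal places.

3.11 km

Invert Athy's law: Z = ln(φ₀/φ) / c
Z = ln(0.59/0.15) / 0.44 = ln(3.933) / 0.44 = 1.3695 / 0.44 = 3.112 km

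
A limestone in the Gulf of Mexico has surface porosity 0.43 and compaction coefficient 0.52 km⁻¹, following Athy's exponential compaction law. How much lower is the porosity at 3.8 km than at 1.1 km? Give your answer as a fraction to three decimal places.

0.183

φ(1.1) = 0.43·e^(−0.52×1.1) = 0.2427
φ(3.8) = 0.43·e^(−0.52×3.8) = 0.0596
Δφ = 0.2427 − 0.0596 = 0.1831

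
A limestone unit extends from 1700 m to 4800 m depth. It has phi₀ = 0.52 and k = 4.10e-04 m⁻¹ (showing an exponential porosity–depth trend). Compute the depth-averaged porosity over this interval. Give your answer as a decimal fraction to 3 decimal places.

Working in km (1 km = 1000 m; k in km⁻¹ = k in m⁻¹ × 1000):
⟨phi⟩ = (1/(Z₂−Z₁)) ∫ phi₀ e^(−kZ) dZ = phi₀·(e^(−k·Z₁) − e^(−k·Z₂)) / (k·(Z₂−Z₁))
e^(−0.41×1.7) = 0.4981; e^(−0.41×4.8) = 0.1397
⟨phi⟩ = 0.52 × (0.4981 − 0.1397) / (0.41 × 3.1) = 0.52 × 0.2819 = 0.1466

0.147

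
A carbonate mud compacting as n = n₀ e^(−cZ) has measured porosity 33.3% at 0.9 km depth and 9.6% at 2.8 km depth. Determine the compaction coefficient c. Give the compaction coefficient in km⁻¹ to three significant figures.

Athy: n(Z) = n₀ e^(−cZ) ⇒ n₁/n₂ = e^{c(Z₂−Z₁)} ⇒ c = ln(n₁/n₂)/(Z₂−Z₁)
c = ln(0.333/0.096) / (2.8 − 0.9) = ln(3.469) / 1.9 = 1.2438 / 1.9 = 0.6546 km⁻¹

0.655 km⁻¹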